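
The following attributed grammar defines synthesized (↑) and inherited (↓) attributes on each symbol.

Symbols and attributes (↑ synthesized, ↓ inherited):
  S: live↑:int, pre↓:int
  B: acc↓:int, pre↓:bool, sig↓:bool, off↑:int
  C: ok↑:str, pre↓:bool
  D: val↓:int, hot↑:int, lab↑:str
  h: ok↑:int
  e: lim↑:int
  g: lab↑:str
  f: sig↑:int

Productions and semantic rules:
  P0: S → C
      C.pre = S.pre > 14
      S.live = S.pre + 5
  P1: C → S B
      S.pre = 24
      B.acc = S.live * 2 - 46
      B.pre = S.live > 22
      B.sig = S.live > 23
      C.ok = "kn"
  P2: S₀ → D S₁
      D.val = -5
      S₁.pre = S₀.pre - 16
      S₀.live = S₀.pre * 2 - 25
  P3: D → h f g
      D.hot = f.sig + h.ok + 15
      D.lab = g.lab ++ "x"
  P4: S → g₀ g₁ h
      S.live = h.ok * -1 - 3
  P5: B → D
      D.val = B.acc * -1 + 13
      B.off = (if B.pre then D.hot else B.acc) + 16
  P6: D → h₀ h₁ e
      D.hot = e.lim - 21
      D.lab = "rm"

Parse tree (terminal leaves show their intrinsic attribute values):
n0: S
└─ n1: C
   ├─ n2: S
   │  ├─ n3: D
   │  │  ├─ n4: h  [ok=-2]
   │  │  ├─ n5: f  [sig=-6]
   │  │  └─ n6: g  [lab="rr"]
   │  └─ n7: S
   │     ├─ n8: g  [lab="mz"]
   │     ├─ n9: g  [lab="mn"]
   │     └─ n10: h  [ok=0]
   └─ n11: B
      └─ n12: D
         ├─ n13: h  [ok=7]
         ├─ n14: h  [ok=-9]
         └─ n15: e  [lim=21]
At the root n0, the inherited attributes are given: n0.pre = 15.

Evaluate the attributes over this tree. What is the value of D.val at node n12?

1. n0.pre = 15  [given at root]
2. n1.pre = true  [S.pre > 14]
3. n2.pre = 24  [24]
4. n3.val = -5  [-5]
5. n4.ok = -2  [terminal]
6. n5.sig = -6  [terminal]
7. n6.lab = "rr"  [terminal]
8. n3.hot = 7  [f.sig + h.ok + 15]
9. n3.lab = "rrx"  [g.lab ++ "x"]
10. n7.pre = 8  [S₀.pre - 16]
11. n8.lab = "mz"  [terminal]
12. n9.lab = "mn"  [terminal]
13. n10.ok = 0  [terminal]
14. n7.live = -3  [h.ok * -1 - 3]
15. n2.live = 23  [S₀.pre * 2 - 25]
16. n11.acc = 0  [S.live * 2 - 46]
17. n11.pre = true  [S.live > 22]
18. n11.sig = false  [S.live > 23]
19. n12.val = 13  [B.acc * -1 + 13]
20. n13.ok = 7  [terminal]
21. n14.ok = -9  [terminal]
22. n15.lim = 21  [terminal]
23. n12.hot = 0  [e.lim - 21]
24. n12.lab = "rm"  ["rm"]
25. n11.off = 16  [(if B.pre then D.hot else B.acc) + 16]
26. n1.ok = "kn"  ["kn"]
27. n0.live = 20  [S.pre + 5]

13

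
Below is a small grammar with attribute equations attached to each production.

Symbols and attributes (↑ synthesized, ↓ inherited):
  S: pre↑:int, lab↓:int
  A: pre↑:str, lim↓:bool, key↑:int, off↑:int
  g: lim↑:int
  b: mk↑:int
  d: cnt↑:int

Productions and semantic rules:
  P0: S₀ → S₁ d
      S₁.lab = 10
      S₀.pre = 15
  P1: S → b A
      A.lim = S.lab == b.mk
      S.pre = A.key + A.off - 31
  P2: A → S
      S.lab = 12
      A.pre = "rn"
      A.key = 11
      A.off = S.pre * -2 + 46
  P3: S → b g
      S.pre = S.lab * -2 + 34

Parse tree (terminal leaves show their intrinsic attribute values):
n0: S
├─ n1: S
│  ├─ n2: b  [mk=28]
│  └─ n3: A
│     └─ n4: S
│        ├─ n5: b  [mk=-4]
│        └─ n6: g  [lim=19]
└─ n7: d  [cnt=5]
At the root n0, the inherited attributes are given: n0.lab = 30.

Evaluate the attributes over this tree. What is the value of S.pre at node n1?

6

1. n0.lab = 30  [given at root]
2. n1.lab = 10  [10]
3. n2.mk = 28  [terminal]
4. n3.lim = false  [S.lab == b.mk]
5. n4.lab = 12  [12]
6. n5.mk = -4  [terminal]
7. n6.lim = 19  [terminal]
8. n4.pre = 10  [S.lab * -2 + 34]
9. n3.pre = "rn"  ["rn"]
10. n3.key = 11  [11]
11. n3.off = 26  [S.pre * -2 + 46]
12. n1.pre = 6  [A.key + A.off - 31]
13. n7.cnt = 5  [terminal]
14. n0.pre = 15  [15]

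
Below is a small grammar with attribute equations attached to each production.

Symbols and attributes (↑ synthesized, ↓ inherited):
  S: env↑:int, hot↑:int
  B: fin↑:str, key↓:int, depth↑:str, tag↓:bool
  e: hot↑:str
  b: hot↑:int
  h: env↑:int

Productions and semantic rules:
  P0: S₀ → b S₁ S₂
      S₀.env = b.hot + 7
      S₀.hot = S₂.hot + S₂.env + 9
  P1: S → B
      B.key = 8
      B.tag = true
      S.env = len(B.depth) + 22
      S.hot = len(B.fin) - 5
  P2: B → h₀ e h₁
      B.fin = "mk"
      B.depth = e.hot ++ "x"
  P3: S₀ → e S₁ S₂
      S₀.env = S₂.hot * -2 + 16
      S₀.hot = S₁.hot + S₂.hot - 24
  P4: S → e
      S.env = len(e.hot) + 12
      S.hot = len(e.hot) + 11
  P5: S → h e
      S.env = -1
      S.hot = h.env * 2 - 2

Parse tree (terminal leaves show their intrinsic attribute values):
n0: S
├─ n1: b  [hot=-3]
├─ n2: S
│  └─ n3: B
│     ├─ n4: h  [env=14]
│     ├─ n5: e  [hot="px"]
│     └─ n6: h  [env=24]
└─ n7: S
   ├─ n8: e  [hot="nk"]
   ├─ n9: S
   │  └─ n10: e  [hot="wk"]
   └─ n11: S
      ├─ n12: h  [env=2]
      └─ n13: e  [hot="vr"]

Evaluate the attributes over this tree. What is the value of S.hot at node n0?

12

1. n1.hot = -3  [terminal]
2. n3.key = 8  [8]
3. n3.tag = true  [true]
4. n4.env = 14  [terminal]
5. n5.hot = "px"  [terminal]
6. n6.env = 24  [terminal]
7. n3.fin = "mk"  ["mk"]
8. n3.depth = "pxx"  [e.hot ++ "x"]
9. n2.env = 25  [len(B.depth) + 22]
10. n2.hot = -3  [len(B.fin) - 5]
11. n8.hot = "nk"  [terminal]
12. n10.hot = "wk"  [terminal]
13. n9.env = 14  [len(e.hot) + 12]
14. n9.hot = 13  [len(e.hot) + 11]
15. n12.env = 2  [terminal]
16. n13.hot = "vr"  [terminal]
17. n11.env = -1  [-1]
18. n11.hot = 2  [h.env * 2 - 2]
19. n7.env = 12  [S₂.hot * -2 + 16]
20. n7.hot = -9  [S₁.hot + S₂.hot - 24]
21. n0.env = 4  [b.hot + 7]
22. n0.hot = 12  [S₂.hot + S₂.env + 9]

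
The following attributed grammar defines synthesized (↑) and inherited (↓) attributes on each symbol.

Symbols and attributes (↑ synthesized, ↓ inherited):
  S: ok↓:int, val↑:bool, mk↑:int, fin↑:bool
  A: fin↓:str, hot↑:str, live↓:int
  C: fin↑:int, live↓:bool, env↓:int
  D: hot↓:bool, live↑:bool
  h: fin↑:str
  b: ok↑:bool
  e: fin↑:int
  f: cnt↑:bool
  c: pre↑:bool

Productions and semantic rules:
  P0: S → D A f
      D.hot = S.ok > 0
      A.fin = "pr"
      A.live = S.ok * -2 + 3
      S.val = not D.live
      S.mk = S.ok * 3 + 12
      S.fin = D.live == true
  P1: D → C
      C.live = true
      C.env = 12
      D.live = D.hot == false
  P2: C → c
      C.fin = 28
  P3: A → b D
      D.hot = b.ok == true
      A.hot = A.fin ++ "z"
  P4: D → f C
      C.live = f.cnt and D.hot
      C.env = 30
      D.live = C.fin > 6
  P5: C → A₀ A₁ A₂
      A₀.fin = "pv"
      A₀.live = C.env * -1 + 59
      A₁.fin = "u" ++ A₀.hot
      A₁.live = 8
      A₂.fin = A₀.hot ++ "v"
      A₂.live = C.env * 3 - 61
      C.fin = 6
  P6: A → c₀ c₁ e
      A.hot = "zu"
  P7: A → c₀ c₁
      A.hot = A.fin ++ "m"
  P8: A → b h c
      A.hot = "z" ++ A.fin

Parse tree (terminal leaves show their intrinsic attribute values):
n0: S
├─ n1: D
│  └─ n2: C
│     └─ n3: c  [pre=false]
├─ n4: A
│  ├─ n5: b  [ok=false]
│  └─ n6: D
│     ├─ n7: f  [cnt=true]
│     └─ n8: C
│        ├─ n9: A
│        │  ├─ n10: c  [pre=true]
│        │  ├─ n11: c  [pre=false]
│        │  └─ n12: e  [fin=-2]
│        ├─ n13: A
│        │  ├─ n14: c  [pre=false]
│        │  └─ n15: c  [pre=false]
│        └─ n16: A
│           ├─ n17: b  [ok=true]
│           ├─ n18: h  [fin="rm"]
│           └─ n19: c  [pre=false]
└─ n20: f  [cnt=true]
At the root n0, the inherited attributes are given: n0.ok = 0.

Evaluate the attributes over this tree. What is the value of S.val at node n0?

false

1. n0.ok = 0  [given at root]
2. n1.hot = false  [S.ok > 0]
3. n2.live = true  [true]
4. n2.env = 12  [12]
5. n3.pre = false  [terminal]
6. n2.fin = 28  [28]
7. n1.live = true  [D.hot == false]
8. n4.fin = "pr"  ["pr"]
9. n4.live = 3  [S.ok * -2 + 3]
10. n5.ok = false  [terminal]
11. n6.hot = false  [b.ok == true]
12. n7.cnt = true  [terminal]
13. n8.live = false  [f.cnt and D.hot]
14. n8.env = 30  [30]
15. n9.fin = "pv"  ["pv"]
16. n9.live = 29  [C.env * -1 + 59]
17. n10.pre = true  [terminal]
18. n11.pre = false  [terminal]
19. n12.fin = -2  [terminal]
20. n9.hot = "zu"  ["zu"]
21. n13.fin = "uzu"  ["u" ++ A₀.hot]
22. n13.live = 8  [8]
23. n14.pre = false  [terminal]
24. n15.pre = false  [terminal]
25. n13.hot = "uzum"  [A.fin ++ "m"]
26. n16.fin = "zuv"  [A₀.hot ++ "v"]
27. n16.live = 29  [C.env * 3 - 61]
28. n17.ok = true  [terminal]
29. n18.fin = "rm"  [terminal]
30. n19.pre = false  [terminal]
31. n16.hot = "zzuv"  ["z" ++ A.fin]
32. n8.fin = 6  [6]
33. n6.live = false  [C.fin > 6]
34. n4.hot = "prz"  [A.fin ++ "z"]
35. n20.cnt = true  [terminal]
36. n0.val = false  [not D.live]
37. n0.mk = 12  [S.ok * 3 + 12]
38. n0.fin = true  [D.live == true]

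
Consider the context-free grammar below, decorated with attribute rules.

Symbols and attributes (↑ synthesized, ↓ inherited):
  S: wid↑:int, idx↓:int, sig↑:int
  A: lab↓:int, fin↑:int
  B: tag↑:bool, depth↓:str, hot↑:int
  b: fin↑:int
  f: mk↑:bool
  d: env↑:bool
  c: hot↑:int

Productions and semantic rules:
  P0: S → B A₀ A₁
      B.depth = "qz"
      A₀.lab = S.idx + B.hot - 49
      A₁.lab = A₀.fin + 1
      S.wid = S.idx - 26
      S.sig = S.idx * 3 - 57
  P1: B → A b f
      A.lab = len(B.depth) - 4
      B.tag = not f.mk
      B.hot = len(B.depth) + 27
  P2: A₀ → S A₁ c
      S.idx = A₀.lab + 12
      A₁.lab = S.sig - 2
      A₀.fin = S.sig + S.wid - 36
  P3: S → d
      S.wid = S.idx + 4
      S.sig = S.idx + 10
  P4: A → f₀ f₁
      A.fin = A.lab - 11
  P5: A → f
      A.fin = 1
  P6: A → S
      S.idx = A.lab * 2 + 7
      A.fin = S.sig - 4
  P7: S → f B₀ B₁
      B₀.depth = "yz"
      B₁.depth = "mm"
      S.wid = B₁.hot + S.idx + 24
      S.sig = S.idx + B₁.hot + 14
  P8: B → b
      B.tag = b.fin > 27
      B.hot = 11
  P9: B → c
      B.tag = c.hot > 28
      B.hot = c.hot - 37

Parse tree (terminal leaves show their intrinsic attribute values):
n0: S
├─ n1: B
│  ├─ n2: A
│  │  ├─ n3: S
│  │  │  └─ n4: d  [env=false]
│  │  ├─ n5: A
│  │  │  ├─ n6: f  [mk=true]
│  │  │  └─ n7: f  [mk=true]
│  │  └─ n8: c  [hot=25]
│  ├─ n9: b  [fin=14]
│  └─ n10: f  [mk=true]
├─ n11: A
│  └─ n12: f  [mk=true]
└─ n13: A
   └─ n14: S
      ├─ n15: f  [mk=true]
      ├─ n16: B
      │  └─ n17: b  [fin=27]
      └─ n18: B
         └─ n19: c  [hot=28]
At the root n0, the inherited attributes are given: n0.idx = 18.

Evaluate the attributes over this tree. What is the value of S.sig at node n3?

1. n0.idx = 18  [given at root]
2. n1.depth = "qz"  ["qz"]
3. n2.lab = -2  [len(B.depth) - 4]
4. n3.idx = 10  [A₀.lab + 12]
5. n4.env = false  [terminal]
6. n3.wid = 14  [S.idx + 4]
7. n3.sig = 20  [S.idx + 10]
8. n5.lab = 18  [S.sig - 2]
9. n6.mk = true  [terminal]
10. n7.mk = true  [terminal]
11. n5.fin = 7  [A.lab - 11]
12. n8.hot = 25  [terminal]
13. n2.fin = -2  [S.sig + S.wid - 36]
14. n9.fin = 14  [terminal]
15. n10.mk = true  [terminal]
16. n1.tag = false  [not f.mk]
17. n1.hot = 29  [len(B.depth) + 27]
18. n11.lab = -2  [S.idx + B.hot - 49]
19. n12.mk = true  [terminal]
20. n11.fin = 1  [1]
21. n13.lab = 2  [A₀.fin + 1]
22. n14.idx = 11  [A.lab * 2 + 7]
23. n15.mk = true  [terminal]
24. n16.depth = "yz"  ["yz"]
25. n17.fin = 27  [terminal]
26. n16.tag = false  [b.fin > 27]
27. n16.hot = 11  [11]
28. n18.depth = "mm"  ["mm"]
29. n19.hot = 28  [terminal]
30. n18.tag = false  [c.hot > 28]
31. n18.hot = -9  [c.hot - 37]
32. n14.wid = 26  [B₁.hot + S.idx + 24]
33. n14.sig = 16  [S.idx + B₁.hot + 14]
34. n13.fin = 12  [S.sig - 4]
35. n0.wid = -8  [S.idx - 26]
36. n0.sig = -3  [S.idx * 3 - 57]

20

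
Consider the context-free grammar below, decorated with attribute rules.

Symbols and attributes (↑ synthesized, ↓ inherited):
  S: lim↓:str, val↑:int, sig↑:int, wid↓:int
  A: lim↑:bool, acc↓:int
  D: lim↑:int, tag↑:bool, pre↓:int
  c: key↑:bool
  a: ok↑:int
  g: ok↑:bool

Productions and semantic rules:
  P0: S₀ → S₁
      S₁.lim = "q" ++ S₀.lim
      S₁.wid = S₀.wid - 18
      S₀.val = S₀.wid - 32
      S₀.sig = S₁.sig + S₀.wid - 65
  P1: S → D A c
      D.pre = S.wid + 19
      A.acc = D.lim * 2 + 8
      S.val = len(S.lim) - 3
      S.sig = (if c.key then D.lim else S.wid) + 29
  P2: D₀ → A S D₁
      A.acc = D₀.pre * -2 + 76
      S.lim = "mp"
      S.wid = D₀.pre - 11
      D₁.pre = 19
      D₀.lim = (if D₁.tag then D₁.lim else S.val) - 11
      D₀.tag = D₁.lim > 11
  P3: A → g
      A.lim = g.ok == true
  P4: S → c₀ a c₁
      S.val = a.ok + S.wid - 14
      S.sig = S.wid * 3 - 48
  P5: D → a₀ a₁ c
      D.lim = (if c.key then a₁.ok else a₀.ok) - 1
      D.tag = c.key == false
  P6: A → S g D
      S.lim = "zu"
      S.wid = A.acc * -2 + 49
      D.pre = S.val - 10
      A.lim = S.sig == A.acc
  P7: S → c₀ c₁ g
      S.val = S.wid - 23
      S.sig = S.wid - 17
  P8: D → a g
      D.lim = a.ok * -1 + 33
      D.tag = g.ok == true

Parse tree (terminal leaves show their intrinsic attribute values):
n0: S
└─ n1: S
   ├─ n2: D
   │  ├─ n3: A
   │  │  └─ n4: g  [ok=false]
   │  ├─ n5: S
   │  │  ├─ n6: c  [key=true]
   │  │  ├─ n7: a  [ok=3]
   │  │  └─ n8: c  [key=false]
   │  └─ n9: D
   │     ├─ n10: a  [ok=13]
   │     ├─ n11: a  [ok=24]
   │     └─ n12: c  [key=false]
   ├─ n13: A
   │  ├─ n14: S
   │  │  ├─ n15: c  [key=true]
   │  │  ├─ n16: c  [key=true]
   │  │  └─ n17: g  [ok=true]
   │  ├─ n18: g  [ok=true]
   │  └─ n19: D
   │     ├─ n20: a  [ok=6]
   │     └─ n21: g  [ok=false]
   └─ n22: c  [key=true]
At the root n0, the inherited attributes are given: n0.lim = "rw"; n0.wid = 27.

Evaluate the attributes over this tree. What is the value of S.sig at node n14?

12

1. n0.lim = "rw"  [given at root]
2. n0.wid = 27  [given at root]
3. n1.lim = "qrw"  ["q" ++ S₀.lim]
4. n1.wid = 9  [S₀.wid - 18]
5. n2.pre = 28  [S.wid + 19]
6. n3.acc = 20  [D₀.pre * -2 + 76]
7. n4.ok = false  [terminal]
8. n3.lim = false  [g.ok == true]
9. n5.lim = "mp"  ["mp"]
10. n5.wid = 17  [D₀.pre - 11]
11. n6.key = true  [terminal]
12. n7.ok = 3  [terminal]
13. n8.key = false  [terminal]
14. n5.val = 6  [a.ok + S.wid - 14]
15. n5.sig = 3  [S.wid * 3 - 48]
16. n9.pre = 19  [19]
17. n10.ok = 13  [terminal]
18. n11.ok = 24  [terminal]
19. n12.key = false  [terminal]
20. n9.lim = 12  [(if c.key then a₁.ok else a₀.ok) - 1]
21. n9.tag = true  [c.key == false]
22. n2.lim = 1  [(if D₁.tag then D₁.lim else S.val) - 11]
23. n2.tag = true  [D₁.lim > 11]
24. n13.acc = 10  [D.lim * 2 + 8]
25. n14.lim = "zu"  ["zu"]
26. n14.wid = 29  [A.acc * -2 + 49]
27. n15.key = true  [terminal]
28. n16.key = true  [terminal]
29. n17.ok = true  [terminal]
30. n14.val = 6  [S.wid - 23]
31. n14.sig = 12  [S.wid - 17]
32. n18.ok = true  [terminal]
33. n19.pre = -4  [S.val - 10]
34. n20.ok = 6  [terminal]
35. n21.ok = false  [terminal]
36. n19.lim = 27  [a.ok * -1 + 33]
37. n19.tag = false  [g.ok == true]
38. n13.lim = false  [S.sig == A.acc]
39. n22.key = true  [terminal]
40. n1.val = 0  [len(S.lim) - 3]
41. n1.sig = 30  [(if c.key then D.lim else S.wid) + 29]
42. n0.val = -5  [S₀.wid - 32]
43. n0.sig = -8  [S₁.sig + S₀.wid - 65]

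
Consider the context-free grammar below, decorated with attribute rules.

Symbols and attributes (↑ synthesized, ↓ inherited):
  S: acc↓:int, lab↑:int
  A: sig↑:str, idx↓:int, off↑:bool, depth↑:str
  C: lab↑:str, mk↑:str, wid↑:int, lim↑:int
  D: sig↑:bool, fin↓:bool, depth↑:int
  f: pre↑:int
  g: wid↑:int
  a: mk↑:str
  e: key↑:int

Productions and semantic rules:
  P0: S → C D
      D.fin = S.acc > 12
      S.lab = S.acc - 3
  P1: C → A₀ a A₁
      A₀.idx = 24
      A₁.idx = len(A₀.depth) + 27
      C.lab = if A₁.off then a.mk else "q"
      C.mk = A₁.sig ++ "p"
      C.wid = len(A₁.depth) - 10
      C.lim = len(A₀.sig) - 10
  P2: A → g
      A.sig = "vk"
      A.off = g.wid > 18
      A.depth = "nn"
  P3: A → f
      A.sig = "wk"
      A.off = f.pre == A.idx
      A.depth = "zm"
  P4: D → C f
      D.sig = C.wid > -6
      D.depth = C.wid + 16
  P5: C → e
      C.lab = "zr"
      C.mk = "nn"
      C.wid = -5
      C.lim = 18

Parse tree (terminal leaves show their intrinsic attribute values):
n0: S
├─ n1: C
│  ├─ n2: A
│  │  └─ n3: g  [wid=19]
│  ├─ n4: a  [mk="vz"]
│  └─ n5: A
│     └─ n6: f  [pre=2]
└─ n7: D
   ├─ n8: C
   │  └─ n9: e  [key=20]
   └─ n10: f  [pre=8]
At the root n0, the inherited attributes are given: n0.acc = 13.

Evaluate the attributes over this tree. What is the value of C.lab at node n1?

"q"

1. n0.acc = 13  [given at root]
2. n2.idx = 24  [24]
3. n3.wid = 19  [terminal]
4. n2.sig = "vk"  ["vk"]
5. n2.off = true  [g.wid > 18]
6. n2.depth = "nn"  ["nn"]
7. n4.mk = "vz"  [terminal]
8. n5.idx = 29  [len(A₀.depth) + 27]
9. n6.pre = 2  [terminal]
10. n5.sig = "wk"  ["wk"]
11. n5.off = false  [f.pre == A.idx]
12. n5.depth = "zm"  ["zm"]
13. n1.lab = "q"  [if A₁.off then a.mk else "q"]
14. n1.mk = "wkp"  [A₁.sig ++ "p"]
15. n1.wid = -8  [len(A₁.depth) - 10]
16. n1.lim = -8  [len(A₀.sig) - 10]
17. n7.fin = true  [S.acc > 12]
18. n9.key = 20  [terminal]
19. n8.lab = "zr"  ["zr"]
20. n8.mk = "nn"  ["nn"]
21. n8.wid = -5  [-5]
22. n8.lim = 18  [18]
23. n10.pre = 8  [terminal]
24. n7.sig = true  [C.wid > -6]
25. n7.depth = 11  [C.wid + 16]
26. n0.lab = 10  [S.acc - 3]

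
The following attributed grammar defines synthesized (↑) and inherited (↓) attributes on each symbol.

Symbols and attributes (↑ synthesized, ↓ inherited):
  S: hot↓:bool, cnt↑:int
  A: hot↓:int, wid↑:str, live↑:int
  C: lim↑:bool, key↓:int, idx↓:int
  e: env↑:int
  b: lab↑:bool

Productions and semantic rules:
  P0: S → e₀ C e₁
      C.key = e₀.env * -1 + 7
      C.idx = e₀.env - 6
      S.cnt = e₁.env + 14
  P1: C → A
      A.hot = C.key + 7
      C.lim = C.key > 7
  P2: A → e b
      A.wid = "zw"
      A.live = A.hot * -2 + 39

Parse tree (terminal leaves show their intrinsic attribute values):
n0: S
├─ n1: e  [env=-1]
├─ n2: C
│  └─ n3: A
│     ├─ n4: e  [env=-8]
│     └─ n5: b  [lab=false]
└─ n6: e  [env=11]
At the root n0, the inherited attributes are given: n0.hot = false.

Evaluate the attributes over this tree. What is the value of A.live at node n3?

9

1. n0.hot = false  [given at root]
2. n1.env = -1  [terminal]
3. n2.key = 8  [e₀.env * -1 + 7]
4. n2.idx = -7  [e₀.env - 6]
5. n3.hot = 15  [C.key + 7]
6. n4.env = -8  [terminal]
7. n5.lab = false  [terminal]
8. n3.wid = "zw"  ["zw"]
9. n3.live = 9  [A.hot * -2 + 39]
10. n2.lim = true  [C.key > 7]
11. n6.env = 11  [terminal]
12. n0.cnt = 25  [e₁.env + 14]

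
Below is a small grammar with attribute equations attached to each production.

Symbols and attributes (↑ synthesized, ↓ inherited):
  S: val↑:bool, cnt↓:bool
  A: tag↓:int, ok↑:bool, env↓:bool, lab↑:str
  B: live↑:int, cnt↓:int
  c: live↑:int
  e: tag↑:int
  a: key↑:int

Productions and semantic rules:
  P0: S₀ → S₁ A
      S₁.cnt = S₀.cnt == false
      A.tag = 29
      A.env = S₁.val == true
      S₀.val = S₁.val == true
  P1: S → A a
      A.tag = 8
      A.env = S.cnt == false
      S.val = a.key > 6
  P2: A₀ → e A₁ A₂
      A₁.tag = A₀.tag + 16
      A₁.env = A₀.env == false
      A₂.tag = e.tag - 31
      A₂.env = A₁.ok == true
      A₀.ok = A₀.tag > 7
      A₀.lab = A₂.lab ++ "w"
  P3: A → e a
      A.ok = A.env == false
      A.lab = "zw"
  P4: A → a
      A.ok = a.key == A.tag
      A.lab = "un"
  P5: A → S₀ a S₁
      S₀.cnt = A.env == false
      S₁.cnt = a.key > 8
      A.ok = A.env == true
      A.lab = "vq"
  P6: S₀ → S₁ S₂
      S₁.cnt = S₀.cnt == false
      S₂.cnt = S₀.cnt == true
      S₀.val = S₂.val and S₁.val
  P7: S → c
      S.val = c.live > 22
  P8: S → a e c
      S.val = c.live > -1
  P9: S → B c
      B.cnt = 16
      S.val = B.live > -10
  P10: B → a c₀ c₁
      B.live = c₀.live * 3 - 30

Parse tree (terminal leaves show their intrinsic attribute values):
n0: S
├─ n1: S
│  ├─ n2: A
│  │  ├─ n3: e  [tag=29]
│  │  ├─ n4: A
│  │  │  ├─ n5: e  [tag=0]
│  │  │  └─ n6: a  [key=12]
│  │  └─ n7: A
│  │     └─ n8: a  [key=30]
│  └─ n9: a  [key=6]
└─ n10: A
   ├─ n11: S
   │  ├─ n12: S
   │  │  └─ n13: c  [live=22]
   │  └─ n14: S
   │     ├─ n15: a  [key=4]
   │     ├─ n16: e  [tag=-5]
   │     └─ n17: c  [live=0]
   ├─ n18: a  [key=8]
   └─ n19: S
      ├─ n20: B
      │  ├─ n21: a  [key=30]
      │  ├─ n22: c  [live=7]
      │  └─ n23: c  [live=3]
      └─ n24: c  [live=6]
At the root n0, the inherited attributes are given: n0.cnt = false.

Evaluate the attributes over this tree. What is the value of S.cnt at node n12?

1. n0.cnt = false  [given at root]
2. n1.cnt = true  [S₀.cnt == false]
3. n2.tag = 8  [8]
4. n2.env = false  [S.cnt == false]
5. n3.tag = 29  [terminal]
6. n4.tag = 24  [A₀.tag + 16]
7. n4.env = true  [A₀.env == false]
8. n5.tag = 0  [terminal]
9. n6.key = 12  [terminal]
10. n4.ok = false  [A.env == false]
11. n4.lab = "zw"  ["zw"]
12. n7.tag = -2  [e.tag - 31]
13. n7.env = false  [A₁.ok == true]
14. n8.key = 30  [terminal]
15. n7.ok = false  [a.key == A.tag]
16. n7.lab = "un"  ["un"]
17. n2.ok = true  [A₀.tag > 7]
18. n2.lab = "unw"  [A₂.lab ++ "w"]
19. n9.key = 6  [terminal]
20. n1.val = false  [a.key > 6]
21. n10.tag = 29  [29]
22. n10.env = false  [S₁.val == true]
23. n11.cnt = true  [A.env == false]
24. n12.cnt = false  [S₀.cnt == false]
25. n13.live = 22  [terminal]
26. n12.val = false  [c.live > 22]
27. n14.cnt = true  [S₀.cnt == true]
28. n15.key = 4  [terminal]
29. n16.tag = -5  [terminal]
30. n17.live = 0  [terminal]
31. n14.val = true  [c.live > -1]
32. n11.val = false  [S₂.val and S₁.val]
33. n18.key = 8  [terminal]
34. n19.cnt = false  [a.key > 8]
35. n20.cnt = 16  [16]
36. n21.key = 30  [terminal]
37. n22.live = 7  [terminal]
38. n23.live = 3  [terminal]
39. n20.live = -9  [c₀.live * 3 - 30]
40. n24.live = 6  [terminal]
41. n19.val = true  [B.live > -10]
42. n10.ok = false  [A.env == true]
43. n10.lab = "vq"  ["vq"]
44. n0.val = false  [S₁.val == true]

false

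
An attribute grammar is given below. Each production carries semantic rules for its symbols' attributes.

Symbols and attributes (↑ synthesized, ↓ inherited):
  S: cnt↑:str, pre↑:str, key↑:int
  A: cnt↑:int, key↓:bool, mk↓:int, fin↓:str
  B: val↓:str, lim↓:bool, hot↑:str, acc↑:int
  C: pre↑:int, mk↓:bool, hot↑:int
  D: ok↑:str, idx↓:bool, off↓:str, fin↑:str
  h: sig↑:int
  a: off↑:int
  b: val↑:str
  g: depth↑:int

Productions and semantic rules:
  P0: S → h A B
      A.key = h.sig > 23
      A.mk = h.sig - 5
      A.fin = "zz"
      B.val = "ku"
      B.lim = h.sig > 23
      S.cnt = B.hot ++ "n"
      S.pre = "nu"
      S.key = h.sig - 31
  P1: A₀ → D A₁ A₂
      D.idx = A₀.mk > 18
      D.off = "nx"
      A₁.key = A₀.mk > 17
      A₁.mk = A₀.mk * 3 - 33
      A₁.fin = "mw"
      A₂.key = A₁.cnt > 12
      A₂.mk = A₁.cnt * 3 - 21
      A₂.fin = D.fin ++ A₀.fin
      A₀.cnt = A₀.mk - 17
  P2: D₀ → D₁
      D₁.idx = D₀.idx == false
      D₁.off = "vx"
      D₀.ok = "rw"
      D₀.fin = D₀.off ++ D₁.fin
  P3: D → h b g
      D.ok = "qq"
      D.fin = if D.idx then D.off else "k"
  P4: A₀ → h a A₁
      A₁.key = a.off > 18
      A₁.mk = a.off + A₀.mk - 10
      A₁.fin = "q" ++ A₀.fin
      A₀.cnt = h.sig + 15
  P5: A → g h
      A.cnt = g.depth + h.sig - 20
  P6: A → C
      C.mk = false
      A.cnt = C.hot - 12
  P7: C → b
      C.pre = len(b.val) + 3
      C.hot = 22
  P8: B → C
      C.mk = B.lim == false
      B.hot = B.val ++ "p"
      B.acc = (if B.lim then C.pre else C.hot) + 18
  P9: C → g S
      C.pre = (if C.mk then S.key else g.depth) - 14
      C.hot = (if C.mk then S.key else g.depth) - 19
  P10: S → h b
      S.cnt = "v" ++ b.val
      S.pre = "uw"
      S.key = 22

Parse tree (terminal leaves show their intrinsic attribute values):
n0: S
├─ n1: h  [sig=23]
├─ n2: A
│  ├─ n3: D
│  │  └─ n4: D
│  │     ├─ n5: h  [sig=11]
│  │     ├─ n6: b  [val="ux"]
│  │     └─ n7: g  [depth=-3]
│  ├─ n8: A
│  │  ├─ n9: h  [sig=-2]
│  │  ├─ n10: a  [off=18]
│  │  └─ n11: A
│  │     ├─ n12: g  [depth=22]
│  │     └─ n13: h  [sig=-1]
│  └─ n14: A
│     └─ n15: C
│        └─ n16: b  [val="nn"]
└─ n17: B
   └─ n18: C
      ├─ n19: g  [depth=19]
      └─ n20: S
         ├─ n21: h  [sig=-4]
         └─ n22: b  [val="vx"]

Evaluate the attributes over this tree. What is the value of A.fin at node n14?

1. n1.sig = 23  [terminal]
2. n2.key = false  [h.sig > 23]
3. n2.mk = 18  [h.sig - 5]
4. n2.fin = "zz"  ["zz"]
5. n3.idx = false  [A₀.mk > 18]
6. n3.off = "nx"  ["nx"]
7. n4.idx = true  [D₀.idx == false]
8. n4.off = "vx"  ["vx"]
9. n5.sig = 11  [terminal]
10. n6.val = "ux"  [terminal]
11. n7.depth = -3  [terminal]
12. n4.ok = "qq"  ["qq"]
13. n4.fin = "vx"  [if D.idx then D.off else "k"]
14. n3.ok = "rw"  ["rw"]
15. n3.fin = "nxvx"  [D₀.off ++ D₁.fin]
16. n8.key = true  [A₀.mk > 17]
17. n8.mk = 21  [A₀.mk * 3 - 33]
18. n8.fin = "mw"  ["mw"]
19. n9.sig = -2  [terminal]
20. n10.off = 18  [terminal]
21. n11.key = false  [a.off > 18]
22. n11.mk = 29  [a.off + A₀.mk - 10]
23. n11.fin = "qmw"  ["q" ++ A₀.fin]
24. n12.depth = 22  [terminal]
25. n13.sig = -1  [terminal]
26. n11.cnt = 1  [g.depth + h.sig - 20]
27. n8.cnt = 13  [h.sig + 15]
28. n14.key = true  [A₁.cnt > 12]
29. n14.mk = 18  [A₁.cnt * 3 - 21]
30. n14.fin = "nxvxzz"  [D.fin ++ A₀.fin]
31. n15.mk = false  [false]
32. n16.val = "nn"  [terminal]
33. n15.pre = 5  [len(b.val) + 3]
34. n15.hot = 22  [22]
35. n14.cnt = 10  [C.hot - 12]
36. n2.cnt = 1  [A₀.mk - 17]
37. n17.val = "ku"  ["ku"]
38. n17.lim = false  [h.sig > 23]
39. n18.mk = true  [B.lim == false]
40. n19.depth = 19  [terminal]
41. n21.sig = -4  [terminal]
42. n22.val = "vx"  [terminal]
43. n20.cnt = "vvx"  ["v" ++ b.val]
44. n20.pre = "uw"  ["uw"]
45. n20.key = 22  [22]
46. n18.pre = 8  [(if C.mk then S.key else g.depth) - 14]
47. n18.hot = 3  [(if C.mk then S.key else g.depth) - 19]
48. n17.hot = "kup"  [B.val ++ "p"]
49. n17.acc = 21  [(if B.lim then C.pre else C.hot) + 18]
50. n0.cnt = "kupn"  [B.hot ++ "n"]
51. n0.pre = "nu"  ["nu"]
52. n0.key = -8  [h.sig - 31]

"nxvxzz"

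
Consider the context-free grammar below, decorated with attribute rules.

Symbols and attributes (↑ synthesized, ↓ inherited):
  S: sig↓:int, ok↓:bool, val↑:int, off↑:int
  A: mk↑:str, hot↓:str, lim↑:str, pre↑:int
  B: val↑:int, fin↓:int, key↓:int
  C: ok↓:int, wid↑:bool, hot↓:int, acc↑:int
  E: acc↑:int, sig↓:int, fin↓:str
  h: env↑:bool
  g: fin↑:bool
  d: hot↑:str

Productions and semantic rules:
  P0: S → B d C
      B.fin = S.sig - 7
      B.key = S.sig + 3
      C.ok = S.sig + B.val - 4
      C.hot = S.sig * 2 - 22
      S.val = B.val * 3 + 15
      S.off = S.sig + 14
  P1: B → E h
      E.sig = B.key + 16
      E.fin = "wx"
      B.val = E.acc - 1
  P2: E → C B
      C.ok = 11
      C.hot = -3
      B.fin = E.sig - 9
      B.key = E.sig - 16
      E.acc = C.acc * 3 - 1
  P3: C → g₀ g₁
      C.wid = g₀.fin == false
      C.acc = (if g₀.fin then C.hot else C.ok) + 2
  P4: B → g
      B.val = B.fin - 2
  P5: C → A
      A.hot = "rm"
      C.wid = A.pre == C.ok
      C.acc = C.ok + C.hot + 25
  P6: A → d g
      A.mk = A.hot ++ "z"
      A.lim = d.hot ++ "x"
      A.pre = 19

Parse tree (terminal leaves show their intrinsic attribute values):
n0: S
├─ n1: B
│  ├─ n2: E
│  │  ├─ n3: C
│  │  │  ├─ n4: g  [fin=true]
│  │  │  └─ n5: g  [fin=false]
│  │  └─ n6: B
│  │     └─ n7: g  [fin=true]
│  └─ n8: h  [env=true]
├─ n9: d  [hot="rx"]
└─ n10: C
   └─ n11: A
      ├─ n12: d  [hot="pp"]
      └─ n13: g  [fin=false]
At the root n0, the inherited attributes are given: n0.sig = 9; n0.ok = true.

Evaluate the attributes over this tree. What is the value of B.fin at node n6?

19

1. n0.sig = 9  [given at root]
2. n0.ok = true  [given at root]
3. n1.fin = 2  [S.sig - 7]
4. n1.key = 12  [S.sig + 3]
5. n2.sig = 28  [B.key + 16]
6. n2.fin = "wx"  ["wx"]
7. n3.ok = 11  [11]
8. n3.hot = -3  [-3]
9. n4.fin = true  [terminal]
10. n5.fin = false  [terminal]
11. n3.wid = false  [g₀.fin == false]
12. n3.acc = -1  [(if g₀.fin then C.hot else C.ok) + 2]
13. n6.fin = 19  [E.sig - 9]
14. n6.key = 12  [E.sig - 16]
15. n7.fin = true  [terminal]
16. n6.val = 17  [B.fin - 2]
17. n2.acc = -4  [C.acc * 3 - 1]
18. n8.env = true  [terminal]
19. n1.val = -5  [E.acc - 1]
20. n9.hot = "rx"  [terminal]
21. n10.ok = 0  [S.sig + B.val - 4]
22. n10.hot = -4  [S.sig * 2 - 22]
23. n11.hot = "rm"  ["rm"]
24. n12.hot = "pp"  [terminal]
25. n13.fin = false  [terminal]
26. n11.mk = "rmz"  [A.hot ++ "z"]
27. n11.lim = "ppx"  [d.hot ++ "x"]
28. n11.pre = 19  [19]
29. n10.wid = false  [A.pre == C.ok]
30. n10.acc = 21  [C.ok + C.hot + 25]
31. n0.val = 0  [B.val * 3 + 15]
32. n0.off = 23  [S.sig + 14]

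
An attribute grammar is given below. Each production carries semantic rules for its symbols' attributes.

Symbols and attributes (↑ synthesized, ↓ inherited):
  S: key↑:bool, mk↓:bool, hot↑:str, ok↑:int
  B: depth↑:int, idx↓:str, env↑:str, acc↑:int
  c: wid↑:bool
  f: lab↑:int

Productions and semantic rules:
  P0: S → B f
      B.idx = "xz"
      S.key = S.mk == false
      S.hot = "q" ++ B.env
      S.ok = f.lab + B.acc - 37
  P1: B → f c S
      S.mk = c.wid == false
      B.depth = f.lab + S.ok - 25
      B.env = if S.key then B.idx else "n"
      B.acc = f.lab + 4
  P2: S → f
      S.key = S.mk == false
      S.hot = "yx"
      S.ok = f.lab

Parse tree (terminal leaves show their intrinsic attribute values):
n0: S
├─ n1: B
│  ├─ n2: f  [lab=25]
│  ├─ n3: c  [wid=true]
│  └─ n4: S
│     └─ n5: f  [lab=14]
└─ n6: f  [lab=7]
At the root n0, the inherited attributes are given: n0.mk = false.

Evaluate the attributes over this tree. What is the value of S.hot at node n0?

"qxz"

1. n0.mk = false  [given at root]
2. n1.idx = "xz"  ["xz"]
3. n2.lab = 25  [terminal]
4. n3.wid = true  [terminal]
5. n4.mk = false  [c.wid == false]
6. n5.lab = 14  [terminal]
7. n4.key = true  [S.mk == false]
8. n4.hot = "yx"  ["yx"]
9. n4.ok = 14  [f.lab]
10. n1.depth = 14  [f.lab + S.ok - 25]
11. n1.env = "xz"  [if S.key then B.idx else "n"]
12. n1.acc = 29  [f.lab + 4]
13. n6.lab = 7  [terminal]
14. n0.key = true  [S.mk == false]
15. n0.hot = "qxz"  ["q" ++ B.env]
16. n0.ok = -1  [f.lab + B.acc - 37]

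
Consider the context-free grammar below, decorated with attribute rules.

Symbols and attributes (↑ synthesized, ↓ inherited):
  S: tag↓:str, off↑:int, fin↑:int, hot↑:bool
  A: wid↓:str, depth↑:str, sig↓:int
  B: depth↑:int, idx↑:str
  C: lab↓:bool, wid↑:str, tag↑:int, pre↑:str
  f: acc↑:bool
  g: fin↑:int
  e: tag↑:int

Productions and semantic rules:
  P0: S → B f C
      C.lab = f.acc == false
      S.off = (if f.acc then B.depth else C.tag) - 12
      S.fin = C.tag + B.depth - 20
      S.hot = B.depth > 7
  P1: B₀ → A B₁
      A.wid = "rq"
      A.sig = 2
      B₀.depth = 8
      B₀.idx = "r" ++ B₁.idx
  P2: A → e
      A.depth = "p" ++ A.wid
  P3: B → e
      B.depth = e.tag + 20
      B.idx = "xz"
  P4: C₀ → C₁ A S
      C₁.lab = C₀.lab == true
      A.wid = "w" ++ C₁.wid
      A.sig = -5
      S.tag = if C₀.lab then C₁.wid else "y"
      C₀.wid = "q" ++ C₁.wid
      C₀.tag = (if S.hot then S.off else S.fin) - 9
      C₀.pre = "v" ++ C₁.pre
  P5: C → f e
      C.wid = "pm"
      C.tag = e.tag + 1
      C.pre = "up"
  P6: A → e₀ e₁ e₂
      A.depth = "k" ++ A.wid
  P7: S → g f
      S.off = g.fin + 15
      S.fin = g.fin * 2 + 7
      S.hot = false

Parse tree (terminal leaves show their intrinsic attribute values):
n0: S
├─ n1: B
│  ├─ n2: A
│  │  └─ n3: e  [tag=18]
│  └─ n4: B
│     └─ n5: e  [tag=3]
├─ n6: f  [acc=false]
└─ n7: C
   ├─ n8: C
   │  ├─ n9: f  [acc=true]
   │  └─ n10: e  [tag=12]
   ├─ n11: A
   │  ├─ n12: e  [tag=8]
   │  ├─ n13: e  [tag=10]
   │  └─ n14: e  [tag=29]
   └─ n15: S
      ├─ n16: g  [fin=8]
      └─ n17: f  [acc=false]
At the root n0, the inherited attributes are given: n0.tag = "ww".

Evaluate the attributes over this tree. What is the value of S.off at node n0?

2

1. n0.tag = "ww"  [given at root]
2. n2.wid = "rq"  ["rq"]
3. n2.sig = 2  [2]
4. n3.tag = 18  [terminal]
5. n2.depth = "prq"  ["p" ++ A.wid]
6. n5.tag = 3  [terminal]
7. n4.depth = 23  [e.tag + 20]
8. n4.idx = "xz"  ["xz"]
9. n1.depth = 8  [8]
10. n1.idx = "rxz"  ["r" ++ B₁.idx]
11. n6.acc = false  [terminal]
12. n7.lab = true  [f.acc == false]
13. n8.lab = true  [C₀.lab == true]
14. n9.acc = true  [terminal]
15. n10.tag = 12  [terminal]
16. n8.wid = "pm"  ["pm"]
17. n8.tag = 13  [e.tag + 1]
18. n8.pre = "up"  ["up"]
19. n11.wid = "wpm"  ["w" ++ C₁.wid]
20. n11.sig = -5  [-5]
21. n12.tag = 8  [terminal]
22. n13.tag = 10  [terminal]
23. n14.tag = 29  [terminal]
24. n11.depth = "kwpm"  ["k" ++ A.wid]
25. n15.tag = "pm"  [if C₀.lab then C₁.wid else "y"]
26. n16.fin = 8  [terminal]
27. n17.acc = false  [terminal]
28. n15.off = 23  [g.fin + 15]
29. n15.fin = 23  [g.fin * 2 + 7]
30. n15.hot = false  [false]
31. n7.wid = "qpm"  ["q" ++ C₁.wid]
32. n7.tag = 14  [(if S.hot then S.off else S.fin) - 9]
33. n7.pre = "vup"  ["v" ++ C₁.pre]
34. n0.off = 2  [(if f.acc then B.depth else C.tag) - 12]
35. n0.fin = 2  [C.tag + B.depth - 20]
36. n0.hot = true  [B.depth > 7]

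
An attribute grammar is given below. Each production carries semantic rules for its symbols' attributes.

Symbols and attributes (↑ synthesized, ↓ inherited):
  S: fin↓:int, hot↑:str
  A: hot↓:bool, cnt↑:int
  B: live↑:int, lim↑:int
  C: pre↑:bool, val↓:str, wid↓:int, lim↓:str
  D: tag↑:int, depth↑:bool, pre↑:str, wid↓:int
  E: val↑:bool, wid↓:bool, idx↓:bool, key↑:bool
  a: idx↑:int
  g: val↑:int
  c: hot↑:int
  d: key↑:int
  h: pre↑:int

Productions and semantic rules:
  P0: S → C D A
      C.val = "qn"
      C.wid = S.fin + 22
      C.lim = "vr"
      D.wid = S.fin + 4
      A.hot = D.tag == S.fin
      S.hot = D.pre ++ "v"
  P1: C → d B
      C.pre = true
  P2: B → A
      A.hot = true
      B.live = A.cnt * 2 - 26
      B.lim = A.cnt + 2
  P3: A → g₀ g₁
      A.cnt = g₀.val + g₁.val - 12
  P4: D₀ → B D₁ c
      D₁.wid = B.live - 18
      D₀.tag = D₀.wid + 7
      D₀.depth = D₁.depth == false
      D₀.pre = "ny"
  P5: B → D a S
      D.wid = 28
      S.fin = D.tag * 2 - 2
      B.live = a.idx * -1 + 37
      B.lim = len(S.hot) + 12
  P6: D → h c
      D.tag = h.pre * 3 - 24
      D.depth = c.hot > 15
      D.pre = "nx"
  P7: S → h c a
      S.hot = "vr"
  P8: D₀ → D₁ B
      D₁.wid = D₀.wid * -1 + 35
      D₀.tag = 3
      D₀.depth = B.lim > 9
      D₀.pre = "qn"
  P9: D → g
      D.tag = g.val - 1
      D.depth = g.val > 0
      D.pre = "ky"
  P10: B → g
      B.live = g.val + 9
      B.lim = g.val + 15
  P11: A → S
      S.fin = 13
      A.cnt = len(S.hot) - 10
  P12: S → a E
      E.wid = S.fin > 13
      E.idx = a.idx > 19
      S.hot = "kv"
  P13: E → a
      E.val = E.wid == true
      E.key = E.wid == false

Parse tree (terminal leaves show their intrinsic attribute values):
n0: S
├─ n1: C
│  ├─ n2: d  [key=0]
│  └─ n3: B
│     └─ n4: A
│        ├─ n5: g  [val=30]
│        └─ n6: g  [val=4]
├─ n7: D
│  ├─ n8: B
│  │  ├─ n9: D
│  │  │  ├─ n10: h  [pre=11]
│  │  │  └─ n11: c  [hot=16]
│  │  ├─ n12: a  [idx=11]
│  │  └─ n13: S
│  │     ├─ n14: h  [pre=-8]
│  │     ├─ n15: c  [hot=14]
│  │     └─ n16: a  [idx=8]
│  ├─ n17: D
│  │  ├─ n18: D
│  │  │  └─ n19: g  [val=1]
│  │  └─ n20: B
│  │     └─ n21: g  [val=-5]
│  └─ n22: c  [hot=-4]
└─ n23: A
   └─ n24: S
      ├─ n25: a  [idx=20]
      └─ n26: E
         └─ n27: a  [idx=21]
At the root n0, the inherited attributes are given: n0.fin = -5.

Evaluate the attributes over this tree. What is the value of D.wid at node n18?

1. n0.fin = -5  [given at root]
2. n1.val = "qn"  ["qn"]
3. n1.wid = 17  [S.fin + 22]
4. n1.lim = "vr"  ["vr"]
5. n2.key = 0  [terminal]
6. n4.hot = true  [true]
7. n5.val = 30  [terminal]
8. n6.val = 4  [terminal]
9. n4.cnt = 22  [g₀.val + g₁.val - 12]
10. n3.live = 18  [A.cnt * 2 - 26]
11. n3.lim = 24  [A.cnt + 2]
12. n1.pre = true  [true]
13. n7.wid = -1  [S.fin + 4]
14. n9.wid = 28  [28]
15. n10.pre = 11  [terminal]
16. n11.hot = 16  [terminal]
17. n9.tag = 9  [h.pre * 3 - 24]
18. n9.depth = true  [c.hot > 15]
19. n9.pre = "nx"  ["nx"]
20. n12.idx = 11  [terminal]
21. n13.fin = 16  [D.tag * 2 - 2]
22. n14.pre = -8  [terminal]
23. n15.hot = 14  [terminal]
24. n16.idx = 8  [terminal]
25. n13.hot = "vr"  ["vr"]
26. n8.live = 26  [a.idx * -1 + 37]
27. n8.lim = 14  [len(S.hot) + 12]
28. n17.wid = 8  [B.live - 18]
29. n18.wid = 27  [D₀.wid * -1 + 35]
30. n19.val = 1  [terminal]
31. n18.tag = 0  [g.val - 1]
32. n18.depth = true  [g.val > 0]
33. n18.pre = "ky"  ["ky"]
34. n21.val = -5  [terminal]
35. n20.live = 4  [g.val + 9]
36. n20.lim = 10  [g.val + 15]
37. n17.tag = 3  [3]
38. n17.depth = true  [B.lim > 9]
39. n17.pre = "qn"  ["qn"]
40. n22.hot = -4  [terminal]
41. n7.tag = 6  [D₀.wid + 7]
42. n7.depth = false  [D₁.depth == false]
43. n7.pre = "ny"  ["ny"]
44. n23.hot = false  [D.tag == S.fin]
45. n24.fin = 13  [13]
46. n25.idx = 20  [terminal]
47. n26.wid = false  [S.fin > 13]
48. n26.idx = true  [a.idx > 19]
49. n27.idx = 21  [terminal]
50. n26.val = false  [E.wid == true]
51. n26.key = true  [E.wid == false]
52. n24.hot = "kv"  ["kv"]
53. n23.cnt = -8  [len(S.hot) - 10]
54. n0.hot = "nyv"  [D.pre ++ "v"]

27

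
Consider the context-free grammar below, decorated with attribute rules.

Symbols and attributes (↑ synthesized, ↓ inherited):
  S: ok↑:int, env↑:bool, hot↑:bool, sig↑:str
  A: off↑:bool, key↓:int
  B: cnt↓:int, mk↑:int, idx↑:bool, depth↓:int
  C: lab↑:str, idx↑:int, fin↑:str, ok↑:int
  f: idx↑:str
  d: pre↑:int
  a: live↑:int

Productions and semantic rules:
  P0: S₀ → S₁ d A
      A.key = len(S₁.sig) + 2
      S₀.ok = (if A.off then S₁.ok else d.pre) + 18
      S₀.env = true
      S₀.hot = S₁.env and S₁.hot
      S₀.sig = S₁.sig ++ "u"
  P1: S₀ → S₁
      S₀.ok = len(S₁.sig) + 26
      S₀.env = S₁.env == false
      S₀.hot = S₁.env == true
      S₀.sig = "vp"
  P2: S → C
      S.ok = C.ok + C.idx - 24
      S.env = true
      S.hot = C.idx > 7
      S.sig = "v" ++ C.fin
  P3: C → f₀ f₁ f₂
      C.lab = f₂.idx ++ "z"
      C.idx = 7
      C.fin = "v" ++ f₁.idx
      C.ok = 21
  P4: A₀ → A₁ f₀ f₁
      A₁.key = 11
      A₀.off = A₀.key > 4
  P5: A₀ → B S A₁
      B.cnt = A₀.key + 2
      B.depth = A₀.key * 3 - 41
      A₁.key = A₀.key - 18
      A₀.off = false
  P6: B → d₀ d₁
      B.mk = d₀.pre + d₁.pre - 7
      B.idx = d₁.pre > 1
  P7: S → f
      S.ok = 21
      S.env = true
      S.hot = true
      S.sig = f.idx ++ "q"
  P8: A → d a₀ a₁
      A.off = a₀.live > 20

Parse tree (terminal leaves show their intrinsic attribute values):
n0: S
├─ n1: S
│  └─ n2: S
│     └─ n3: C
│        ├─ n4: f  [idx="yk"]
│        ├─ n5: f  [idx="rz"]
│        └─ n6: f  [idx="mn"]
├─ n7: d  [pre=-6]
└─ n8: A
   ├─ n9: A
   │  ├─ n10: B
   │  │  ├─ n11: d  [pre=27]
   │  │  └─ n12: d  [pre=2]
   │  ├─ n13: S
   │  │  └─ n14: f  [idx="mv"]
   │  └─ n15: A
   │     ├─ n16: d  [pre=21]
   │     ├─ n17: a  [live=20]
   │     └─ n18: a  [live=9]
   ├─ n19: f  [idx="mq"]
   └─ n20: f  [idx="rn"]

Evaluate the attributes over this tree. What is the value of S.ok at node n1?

30

1. n4.idx = "yk"  [terminal]
2. n5.idx = "rz"  [terminal]
3. n6.idx = "mn"  [terminal]
4. n3.lab = "mnz"  [f₂.idx ++ "z"]
5. n3.idx = 7  [7]
6. n3.fin = "vrz"  ["v" ++ f₁.idx]
7. n3.ok = 21  [21]
8. n2.ok = 4  [C.ok + C.idx - 24]
9. n2.env = true  [true]
10. n2.hot = false  [C.idx > 7]
11. n2.sig = "vvrz"  ["v" ++ C.fin]
12. n1.ok = 30  [len(S₁.sig) + 26]
13. n1.env = false  [S₁.env == false]
14. n1.hot = true  [S₁.env == true]
15. n1.sig = "vp"  ["vp"]
16. n7.pre = -6  [terminal]
17. n8.key = 4  [len(S₁.sig) + 2]
18. n9.key = 11  [11]
19. n10.cnt = 13  [A₀.key + 2]
20. n10.depth = -8  [A₀.key * 3 - 41]
21. n11.pre = 27  [terminal]
22. n12.pre = 2  [terminal]
23. n10.mk = 22  [d₀.pre + d₁.pre - 7]
24. n10.idx = true  [d₁.pre > 1]
25. n14.idx = "mv"  [terminal]
26. n13.ok = 21  [21]
27. n13.env = true  [true]
28. n13.hot = true  [true]
29. n13.sig = "mvq"  [f.idx ++ "q"]
30. n15.key = -7  [A₀.key - 18]
31. n16.pre = 21  [terminal]
32. n17.live = 20  [terminal]
33. n18.live = 9  [terminal]
34. n15.off = false  [a₀.live > 20]
35. n9.off = false  [false]
36. n19.idx = "mq"  [terminal]
37. n20.idx = "rn"  [terminal]
38. n8.off = false  [A₀.key > 4]
39. n0.ok = 12  [(if A.off then S₁.ok else d.pre) + 18]
40. n0.env = true  [true]
41. n0.hot = false  [S₁.env and S₁.hot]
42. n0.sig = "vpu"  [S₁.sig ++ "u"]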